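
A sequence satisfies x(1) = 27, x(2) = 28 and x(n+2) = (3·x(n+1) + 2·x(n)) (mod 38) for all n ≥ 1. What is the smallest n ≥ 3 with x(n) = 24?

3

We have x(1) = 27; x(2) = 28; x(3) = 24; x(4) = 14; x(5) = 14; x(6) = 32; x(7) = 10; x(8) = 18; x(9) = 36; x(10) = 30; x(11) = 10; x(12) = 14; x(13) = 24; x(14) = 24; x(15) = 6; x(16) = 28; x(17) = 20; x(18) = 2; x(19) = 8; x(20) = 28; x(21) = 24.
Since (x(20), x(21)) = (x(2), x(3)) = (28, 24) (two consecutive terms determine the rest), the sequence is eventually periodic: after a pre-period of length 1 it cycles with period 18.
The value 24 first appears (with n ≥ 3) at x(3).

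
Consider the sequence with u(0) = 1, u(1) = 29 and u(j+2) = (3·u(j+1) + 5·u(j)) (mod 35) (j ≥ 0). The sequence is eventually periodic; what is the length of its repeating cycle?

4

u(0) = 1,  u(1) = 29,  u(2) = 22,  u(3) = 1,  u(4) = 8,  u(5) = 29,  u(6) = 22.
Since (u(5), u(6)) = (u(1), u(2)) = (29, 22) (two consecutive terms determine the rest), the sequence is eventually periodic: after a pre-period of length 1 it cycles with period 4.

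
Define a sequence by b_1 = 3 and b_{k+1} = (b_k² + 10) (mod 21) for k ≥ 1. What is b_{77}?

5

Listing terms: b_1 = 3, b_2 = 19, b_3 = 14, b_4 = 17, b_5 = 5, b_6 = 14.
Since b_6 = b_3 = 14, the sequence is eventually periodic: after a pre-period of length 2 it cycles with period 3.
For k ≥ 3, b_k depends only on (k - 3) mod 3. (77 - 3) mod 3 = 2, so b_{77} = b_5 = 5.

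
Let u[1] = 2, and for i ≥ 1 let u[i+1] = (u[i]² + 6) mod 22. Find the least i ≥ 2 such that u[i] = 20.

6

Computing terms: u[1] = 2, u[2] = 10, u[3] = 18, u[4] = 0, u[5] = 6, u[6] = 20, u[7] = 10.
Since u[7] = u[2] = 10, the sequence is eventually periodic: after a pre-period of length 1 it cycles with period 5.
The value 20 first appears (with i ≥ 2) at u[6].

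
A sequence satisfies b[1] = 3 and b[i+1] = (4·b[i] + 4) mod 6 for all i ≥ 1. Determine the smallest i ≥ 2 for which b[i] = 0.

Listing terms: b[1] = 3; b[2] = 4; b[3] = 2; b[4] = 0; b[5] = 4.
Since b[5] = b[2] = 4, the sequence is eventually periodic: after a pre-period of length 1 it cycles with period 3.
The value 0 first appears (with i ≥ 2) at b[4].

4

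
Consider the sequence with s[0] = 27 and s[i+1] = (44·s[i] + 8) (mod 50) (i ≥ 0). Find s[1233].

16

Computing terms: s[0] = 27; s[1] = 46; s[2] = 32; s[3] = 16; s[4] = 12; s[5] = 36; s[6] = 42; s[7] = 6; s[8] = 22; s[9] = 26; s[10] = 2; s[11] = 46.
Since s[11] = s[1] = 46, the sequence is eventually periodic: after a pre-period of length 1 it cycles with period 10.
For i ≥ 1, s[i] depends only on (i - 1) mod 10. (1233 - 1) mod 10 = 2, so s[1233] = s[3] = 16.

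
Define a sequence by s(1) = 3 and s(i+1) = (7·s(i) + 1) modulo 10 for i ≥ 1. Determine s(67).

5

Listing terms: s(1) = 3; s(2) = 2; s(3) = 5; s(4) = 6; s(5) = 3.
Since s(5) = s(1) = 3, the sequence is periodic with period 4.
So s(67) = s(1 + ((67-1) mod 4)) = s(3) = 5.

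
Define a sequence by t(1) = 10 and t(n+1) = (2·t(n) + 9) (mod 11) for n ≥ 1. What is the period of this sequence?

10

Computing terms: t(1) = 10, t(2) = 7, t(3) = 1, t(4) = 0, t(5) = 9, t(6) = 5, t(7) = 8, t(8) = 3, t(9) = 4, t(10) = 6, t(11) = 10.
Since t(11) = t(1) = 10, the sequence is periodic with period 10.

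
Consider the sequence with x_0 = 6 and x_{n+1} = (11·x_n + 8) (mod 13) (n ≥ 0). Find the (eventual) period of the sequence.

12

Listing terms: x_0 = 6, x_1 = 9, x_2 = 3, x_3 = 2, x_4 = 4, x_5 = 0, x_6 = 8, x_7 = 5, x_8 = 11, x_9 = 12, x_{10} = 10, x_{11} = 1, x_{12} = 6.
Since x_{12} = x_0 = 6, the sequence is periodic with period 12.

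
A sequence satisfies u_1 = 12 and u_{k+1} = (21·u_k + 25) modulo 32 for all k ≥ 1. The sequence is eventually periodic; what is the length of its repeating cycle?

32

Computing terms: u_1 = 12; u_2 = 21; u_3 = 18; u_4 = 19; u_5 = 8; u_6 = 1; u_7 = 14; u_8 = 31; u_9 = 4; u_{10} = 13; u_{11} = 10; u_{12} = 11; u_{13} = 0; u_{14} = 25; u_{15} = 6; u_{16} = 23; u_{17} = 28; u_{18} = 5; u_{19} = 2; u_{20} = 3; u_{21} = 24; u_{22} = 17; u_{23} = 30; u_{24} = 15; u_{25} = 20; u_{26} = 29; u_{27} = 26; u_{28} = 27; u_{29} = 16; u_{30} = 9; u_{31} = 22; u_{32} = 7; u_{33} = 12.
Since u_{33} = u_1 = 12, the sequence is periodic with period 32.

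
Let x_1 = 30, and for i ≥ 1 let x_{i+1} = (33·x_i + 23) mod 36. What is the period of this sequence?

Listing terms: x_1 = 30; x_2 = 5; x_3 = 8; x_4 = 35; x_5 = 26; x_6 = 17; x_7 = 8.
Since x_7 = x_3 = 8, the sequence is eventually periodic: after a pre-period of length 2 it cycles with period 4.

4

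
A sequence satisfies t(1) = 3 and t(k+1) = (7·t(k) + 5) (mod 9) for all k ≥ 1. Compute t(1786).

Listing terms: t(1) = 3,  t(2) = 8,  t(3) = 7,  t(4) = 0,  t(5) = 5,  t(6) = 4,  t(7) = 6,  t(8) = 2,  t(9) = 1,  t(10) = 3.
The sequence repeats with period 9.
(1786 - 1) mod 9 = 3, so t(1786) = t(4) = 0.

0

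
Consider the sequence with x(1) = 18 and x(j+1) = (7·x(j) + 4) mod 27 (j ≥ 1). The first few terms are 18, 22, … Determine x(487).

18

Computing terms: x(1) = 18,  x(2) = 22,  x(3) = 23,  x(4) = 3,  x(5) = 25,  x(6) = 17,  x(7) = 15,  x(8) = 1,  x(9) = 11,  x(10) = 0,  x(11) = 4,  x(12) = 5,  x(13) = 12,  x(14) = 7,  x(15) = 26,  x(16) = 24,  x(17) = 10,  x(18) = 20,  x(19) = 9,  x(20) = 13,  x(21) = 14,  x(22) = 21,  x(23) = 16,  x(24) = 8,  x(25) = 6,  x(26) = 19,  x(27) = 2,  x(28) = 18.
The sequence repeats with period 27.
So x(487) = x(1 + ((487-1) mod 27)) = x(1) = 18.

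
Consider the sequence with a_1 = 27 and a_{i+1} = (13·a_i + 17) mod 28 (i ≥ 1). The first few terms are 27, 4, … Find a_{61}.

Computing terms: a_1 = 27; a_2 = 4; a_3 = 13; a_4 = 18; a_5 = 27.
The sequence repeats with period 4.
(61 - 1) mod 4 = 0, so a_{61} = a_1 = 27.

27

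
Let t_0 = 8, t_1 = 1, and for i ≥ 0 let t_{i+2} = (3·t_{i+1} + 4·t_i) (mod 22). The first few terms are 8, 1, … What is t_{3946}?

We have t_0 = 8; t_1 = 1; t_2 = 13; t_3 = 21; t_4 = 5; t_5 = 11; t_6 = 9; t_7 = 5; t_8 = 7; t_9 = 19; t_{10} = 19; t_{11} = 1; t_{12} = 13.
Since (t_{11}, t_{12}) = (t_1, t_2) = (1, 13) (two consecutive terms determine the rest), the sequence is eventually periodic: after a pre-period of length 1 it cycles with period 10.
For i ≥ 1, t_i depends only on (i - 1) mod 10. (3946 - 1) mod 10 = 5, so t_{3946} = t_6 = 9.

9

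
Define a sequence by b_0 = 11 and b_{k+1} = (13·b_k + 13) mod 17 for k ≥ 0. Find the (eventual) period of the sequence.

We have b_0 = 11; b_1 = 3; b_2 = 1; b_3 = 9; b_4 = 11.
Since b_4 = b_0 = 11, the sequence is periodic with period 4.

4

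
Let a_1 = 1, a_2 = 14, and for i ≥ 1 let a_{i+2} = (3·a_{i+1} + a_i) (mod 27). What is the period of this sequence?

18

We have a_1 = 1; a_2 = 14; a_3 = 16; a_4 = 8; a_5 = 13; a_6 = 20; a_7 = 19; a_8 = 23; a_9 = 7; a_{10} = 17; a_{11} = 4; a_{12} = 2; a_{13} = 10; a_{14} = 5; a_{15} = 25; a_{16} = 26; a_{17} = 22; a_{18} = 11; a_{19} = 1; a_{20} = 14.
Since (a_{19}, a_{20}) = (a_1, a_2) = (1, 14) (two consecutive terms determine the rest), the sequence is periodic with period 18.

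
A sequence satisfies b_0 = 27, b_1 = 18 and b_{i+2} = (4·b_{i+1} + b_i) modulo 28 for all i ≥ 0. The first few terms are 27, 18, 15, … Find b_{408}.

15

We have b_0 = 27, b_1 = 18, b_2 = 15, b_3 = 22, b_4 = 19, b_5 = 14, b_6 = 19, b_7 = 6, b_8 = 15, b_9 = 10, b_{10} = 27, b_{11} = 6, b_{12} = 23, b_{13} = 14, b_{14} = 23, b_{15} = 22, b_{16} = 27, b_{17} = 18.
The sequence repeats with period 16.
So b_{408} = b_{0 + ((408-0) mod 16)} = b_8 = 15.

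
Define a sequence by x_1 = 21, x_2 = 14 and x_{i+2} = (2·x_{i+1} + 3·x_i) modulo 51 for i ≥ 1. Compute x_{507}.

x_1 = 21,  x_2 = 14,  x_3 = 40,  x_4 = 20,  x_5 = 7,  x_6 = 23,  x_7 = 16,  x_8 = 50,  x_9 = 46,  x_{10} = 38,  x_{11} = 10,  x_{12} = 32,  x_{13} = 43,  x_{14} = 29,  x_{15} = 34,  x_{16} = 2,  x_{17} = 4,  x_{18} = 14,  x_{19} = 40.
Since (x_{18}, x_{19}) = (x_2, x_3) = (14, 40) (two consecutive terms determine the rest), the sequence is eventually periodic: after a pre-period of length 1 it cycles with period 16.
For i ≥ 2, x_i depends only on (i - 2) mod 16. (507 - 2) mod 16 = 9, so x_{507} = x_{11} = 10.

10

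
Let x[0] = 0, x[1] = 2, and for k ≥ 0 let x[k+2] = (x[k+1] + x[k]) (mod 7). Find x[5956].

6

We have x[0] = 0; x[1] = 2; x[2] = 2; x[3] = 4; x[4] = 6; x[5] = 3; x[6] = 2; x[7] = 5; x[8] = 0; x[9] = 5; x[10] = 5; x[11] = 3; x[12] = 1; x[13] = 4; x[14] = 5; x[15] = 2; x[16] = 0; x[17] = 2.
Since (x[16], x[17]) = (x[0], x[1]) = (0, 2) (two consecutive terms determine the rest), the sequence is periodic with period 16.
(5956 - 0) mod 16 = 4, so x[5956] = x[4] = 6.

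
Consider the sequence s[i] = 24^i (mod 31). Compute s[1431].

Listing terms: s[0] = 1,  s[1] = 24,  s[2] = 18,  s[3] = 29,  s[4] = 14,  s[5] = 26,  s[6] = 4,  s[7] = 3,  s[8] = 10,  s[9] = 23,  s[10] = 25,  s[11] = 11,  s[12] = 16,  s[13] = 12,  s[14] = 9,  s[15] = 30,  s[16] = 7,  s[17] = 13,  s[18] = 2,  s[19] = 17,  s[20] = 5,  s[21] = 27,  s[22] = 28,  s[23] = 21,  s[24] = 8,  s[25] = 6,  s[26] = 20,  s[27] = 15,  s[28] = 19,  s[29] = 22,  s[30] = 1.
Since s[30] = s[0] = 1, the sequence is periodic with period 30.
So s[1431] = s[0 + ((1431-0) mod 30)] = s[21] = 27.

27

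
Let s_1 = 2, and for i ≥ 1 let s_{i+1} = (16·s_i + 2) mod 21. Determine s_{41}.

13

Computing terms: s_1 = 2,  s_2 = 13,  s_3 = 0,  s_4 = 2.
The sequence repeats with period 3.
(41 - 1) mod 3 = 1, so s_{41} = s_2 = 13.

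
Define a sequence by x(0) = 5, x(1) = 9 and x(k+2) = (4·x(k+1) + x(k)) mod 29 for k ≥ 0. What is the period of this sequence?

Computing terms: x(0) = 5,  x(1) = 9,  x(2) = 12,  x(3) = 28,  x(4) = 8,  x(5) = 2,  x(6) = 16,  x(7) = 8,  x(8) = 19,  x(9) = 26,  x(10) = 7,  x(11) = 25,  x(12) = 20,  x(13) = 18,  x(14) = 5,  x(15) = 9.
Since (x(14), x(15)) = (x(0), x(1)) = (5, 9) (two consecutive terms determine the rest), the sequence is periodic with period 14.

14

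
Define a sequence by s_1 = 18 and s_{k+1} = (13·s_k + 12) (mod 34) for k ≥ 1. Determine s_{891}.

14

We have s_1 = 18; s_2 = 8; s_3 = 14; s_4 = 24; s_5 = 18.
Since s_5 = s_1 = 18, the sequence is periodic with period 4.
So s_{891} = s_{1 + ((891-1) mod 4)} = s_3 = 14.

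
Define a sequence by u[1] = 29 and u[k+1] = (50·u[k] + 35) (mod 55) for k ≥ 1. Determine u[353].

Computing terms: u[1] = 29, u[2] = 0, u[3] = 35, u[4] = 25, u[5] = 20, u[6] = 45, u[7] = 30, u[8] = 50, u[9] = 5, u[10] = 10, u[11] = 40, u[12] = 0.
Since u[12] = u[2] = 0, the sequence is eventually periodic: after a pre-period of length 1 it cycles with period 10.
For k ≥ 2, u[k] depends only on (k - 2) mod 10. (353 - 2) mod 10 = 1, so u[353] = u[3] = 35.

35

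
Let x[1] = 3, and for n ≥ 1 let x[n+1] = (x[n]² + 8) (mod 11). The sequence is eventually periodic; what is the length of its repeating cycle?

Computing terms: x[1] = 3, x[2] = 6, x[3] = 0, x[4] = 8, x[5] = 6.
Since x[5] = x[2] = 6, the sequence is eventually periodic: after a pre-period of length 1 it cycles with period 3.

3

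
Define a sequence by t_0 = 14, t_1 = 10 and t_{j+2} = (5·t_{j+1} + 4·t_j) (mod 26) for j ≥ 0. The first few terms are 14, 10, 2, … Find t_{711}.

We have t_0 = 14; t_1 = 10; t_2 = 2; t_3 = 24; t_4 = 24; t_5 = 8; t_6 = 6; t_7 = 10; t_8 = 22; t_9 = 20; t_{10} = 6; t_{11} = 6; t_{12} = 2; t_{13} = 8; t_{14} = 22; t_{15} = 12; t_{16} = 18; t_{17} = 8; t_{18} = 8; t_{19} = 20; t_{20} = 2; t_{21} = 12; t_{22} = 16; t_{23} = 24; t_{24} = 2; t_{25} = 2; t_{26} = 18; t_{27} = 20; t_{28} = 16; t_{29} = 4; t_{30} = 6; t_{31} = 20; t_{32} = 20; t_{33} = 24; t_{34} = 18; t_{35} = 4; t_{36} = 14; t_{37} = 8; t_{38} = 18; t_{39} = 18; t_{40} = 6; t_{41} = 24; t_{42} = 14; t_{43} = 10.
Since (t_{42}, t_{43}) = (t_0, t_1) = (14, 10) (two consecutive terms determine the rest), the sequence is periodic with period 42.
(711 - 0) mod 42 = 39, so t_{711} = t_{39} = 18.

18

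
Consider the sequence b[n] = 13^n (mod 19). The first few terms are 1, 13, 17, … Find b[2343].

12

Listing terms: b[0] = 1,  b[1] = 13,  b[2] = 17,  b[3] = 12,  b[4] = 4,  b[5] = 14,  b[6] = 11,  b[7] = 10,  b[8] = 16,  b[9] = 18,  b[10] = 6,  b[11] = 2,  b[12] = 7,  b[13] = 15,  b[14] = 5,  b[15] = 8,  b[16] = 9,  b[17] = 3,  b[18] = 1.
Since b[18] = b[0] = 1, the sequence is periodic with period 18.
So b[2343] = b[0 + ((2343-0) mod 18)] = b[3] = 12.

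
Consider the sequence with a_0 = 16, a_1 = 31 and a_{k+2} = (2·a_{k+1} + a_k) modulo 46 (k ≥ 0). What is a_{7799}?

3

Listing terms: a_0 = 16; a_1 = 31; a_2 = 32; a_3 = 3; a_4 = 38; a_5 = 33; a_6 = 12; a_7 = 11; a_8 = 34; a_9 = 33; a_{10} = 8; a_{11} = 3; a_{12} = 14; a_{13} = 31; a_{14} = 30; a_{15} = 45; a_{16} = 28; a_{17} = 9; a_{18} = 0; a_{19} = 9; a_{20} = 18; a_{21} = 45; a_{22} = 16; a_{23} = 31.
The sequence repeats with period 22.
(7799 - 0) mod 22 = 11, so a_{7799} = a_{11} = 3.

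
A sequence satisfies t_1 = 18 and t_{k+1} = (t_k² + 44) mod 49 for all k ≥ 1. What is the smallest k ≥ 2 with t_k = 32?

3

We have t_1 = 18,  t_2 = 25,  t_3 = 32,  t_4 = 39,  t_5 = 46,  t_6 = 4,  t_7 = 11,  t_8 = 18.
The sequence repeats with period 7.
The value 32 first appears (with k ≥ 2) at t_3.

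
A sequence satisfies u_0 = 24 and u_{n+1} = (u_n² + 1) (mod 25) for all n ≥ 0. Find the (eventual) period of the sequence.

3

u_0 = 24,  u_1 = 2,  u_2 = 5,  u_3 = 1,  u_4 = 2.
Since u_4 = u_1 = 2, the sequence is eventually periodic: after a pre-period of length 1 it cycles with period 3.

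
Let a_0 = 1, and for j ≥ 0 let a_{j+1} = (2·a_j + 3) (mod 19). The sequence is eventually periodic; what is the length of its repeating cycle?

18

Computing terms: a_0 = 1, a_1 = 5, a_2 = 13, a_3 = 10, a_4 = 4, a_5 = 11, a_6 = 6, a_7 = 15, a_8 = 14, a_9 = 12, a_{10} = 8, a_{11} = 0, a_{12} = 3, a_{13} = 9, a_{14} = 2, a_{15} = 7, a_{16} = 17, a_{17} = 18, a_{18} = 1.
Since a_{18} = a_0 = 1, the sequence is periodic with period 18.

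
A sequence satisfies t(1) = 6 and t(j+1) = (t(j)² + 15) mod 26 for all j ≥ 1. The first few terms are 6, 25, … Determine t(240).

11

We have t(1) = 6, t(2) = 25, t(3) = 16, t(4) = 11, t(5) = 6.
Since t(5) = t(1) = 6, the sequence is periodic with period 4.
So t(240) = t(1 + ((240-1) mod 4)) = t(4) = 11.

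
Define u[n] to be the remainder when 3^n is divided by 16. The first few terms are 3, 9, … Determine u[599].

11

Listing terms: u[1] = 3; u[2] = 9; u[3] = 11; u[4] = 1; u[5] = 3.
Since u[5] = u[1] = 3, the sequence is periodic with period 4.
So u[599] = u[1 + ((599-1) mod 4)] = u[3] = 11.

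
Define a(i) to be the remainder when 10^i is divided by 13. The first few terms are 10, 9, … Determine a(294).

Listing terms: a(1) = 10; a(2) = 9; a(3) = 12; a(4) = 3; a(5) = 4; a(6) = 1; a(7) = 10.
The sequence repeats with period 6.
So a(294) = a(1 + ((294-1) mod 6)) = a(6) = 1.

1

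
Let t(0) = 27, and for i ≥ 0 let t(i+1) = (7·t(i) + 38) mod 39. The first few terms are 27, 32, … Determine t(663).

Computing terms: t(0) = 27; t(1) = 32; t(2) = 28; t(3) = 0; t(4) = 38; t(5) = 31; t(6) = 21; t(7) = 29; t(8) = 7; t(9) = 9; t(10) = 23; t(11) = 4; t(12) = 27.
Since t(12) = t(0) = 27, the sequence is periodic with period 12.
(663 - 0) mod 12 = 3, so t(663) = t(3) = 0.

0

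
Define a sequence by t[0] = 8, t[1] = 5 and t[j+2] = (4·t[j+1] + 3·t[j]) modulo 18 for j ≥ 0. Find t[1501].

Computing terms: t[0] = 8,  t[1] = 5,  t[2] = 8,  t[3] = 11,  t[4] = 14,  t[5] = 17,  t[6] = 2,  t[7] = 5,  t[8] = 8.
Since (t[7], t[8]) = (t[1], t[2]) = (5, 8) (two consecutive terms determine the rest), the sequence is eventually periodic: after a pre-period of length 1 it cycles with period 6.
For j ≥ 1, t[j] depends only on (j - 1) mod 6. (1501 - 1) mod 6 = 0, so t[1501] = t[1] = 5.

5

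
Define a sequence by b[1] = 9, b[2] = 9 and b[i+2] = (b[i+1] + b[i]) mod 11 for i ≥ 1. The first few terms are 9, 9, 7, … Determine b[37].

7

b[1] = 9,  b[2] = 9,  b[3] = 7,  b[4] = 5,  b[5] = 1,  b[6] = 6,  b[7] = 7,  b[8] = 2,  b[9] = 9,  b[10] = 0,  b[11] = 9,  b[12] = 9.
The sequence repeats with period 10.
So b[37] = b[1 + ((37-1) mod 10)] = b[7] = 7.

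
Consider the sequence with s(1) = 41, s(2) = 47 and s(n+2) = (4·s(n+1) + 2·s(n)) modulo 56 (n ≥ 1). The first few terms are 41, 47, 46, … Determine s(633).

Listing terms: s(1) = 41; s(2) = 47; s(3) = 46; s(4) = 54; s(5) = 28; s(6) = 52; s(7) = 40; s(8) = 40; s(9) = 16; s(10) = 32; s(11) = 48; s(12) = 32; s(13) = 0; s(14) = 8; s(15) = 32; s(16) = 32; s(17) = 24; s(18) = 48; s(19) = 16; s(20) = 48; s(21) = 0; s(22) = 40; s(23) = 48; s(24) = 48; s(25) = 8; s(26) = 16; s(27) = 24; s(28) = 16; s(29) = 0; s(30) = 32; s(31) = 16; s(32) = 16; s(33) = 40; s(34) = 24; s(35) = 8; s(36) = 24; s(37) = 0; s(38) = 48; s(39) = 24; s(40) = 24; s(41) = 32; s(42) = 8; s(43) = 40; s(44) = 8; s(45) = 0; s(46) = 16; s(47) = 8; s(48) = 8; s(49) = 48; s(50) = 40; s(51) = 32; s(52) = 40; s(53) = 0; s(54) = 24; s(55) = 40; s(56) = 40.
Since (s(55), s(56)) = (s(7), s(8)) = (40, 40) (two consecutive terms determine the rest), the sequence is eventually periodic: after a pre-period of length 6 it cycles with period 48.
For n ≥ 7, s(n) depends only on (n - 7) mod 48. (633 - 7) mod 48 = 2, so s(633) = s(9) = 16.

16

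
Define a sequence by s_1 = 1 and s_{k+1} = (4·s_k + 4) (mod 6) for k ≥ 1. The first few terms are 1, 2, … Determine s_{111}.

0

s_1 = 1,  s_2 = 2,  s_3 = 0,  s_4 = 4,  s_5 = 2.
Since s_5 = s_2 = 2, the sequence is eventually periodic: after a pre-period of length 1 it cycles with period 3.
For k ≥ 2, s_k depends only on (k - 2) mod 3. (111 - 2) mod 3 = 1, so s_{111} = s_3 = 0.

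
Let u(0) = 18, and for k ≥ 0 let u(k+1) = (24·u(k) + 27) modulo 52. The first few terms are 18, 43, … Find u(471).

15

u(0) = 18; u(1) = 43; u(2) = 19; u(3) = 15; u(4) = 23; u(5) = 7; u(6) = 39; u(7) = 27; u(8) = 51; u(9) = 3; u(10) = 47; u(11) = 11; u(12) = 31; u(13) = 43.
Since u(13) = u(1) = 43, the sequence is eventually periodic: after a pre-period of length 1 it cycles with period 12.
For k ≥ 1, u(k) depends only on (k - 1) mod 12. (471 - 1) mod 12 = 2, so u(471) = u(3) = 15.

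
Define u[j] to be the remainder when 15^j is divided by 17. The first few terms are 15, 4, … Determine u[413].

Computing terms: u[1] = 15,  u[2] = 4,  u[3] = 9,  u[4] = 16,  u[5] = 2,  u[6] = 13,  u[7] = 8,  u[8] = 1,  u[9] = 15.
The sequence repeats with period 8.
So u[413] = u[1 + ((413-1) mod 8)] = u[5] = 2.

2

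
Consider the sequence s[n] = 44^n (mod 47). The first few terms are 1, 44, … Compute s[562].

We have s[0] = 1; s[1] = 44; s[2] = 9; s[3] = 20; s[4] = 34; s[5] = 39; s[6] = 24; s[7] = 22; s[8] = 28; s[9] = 10; s[10] = 17; s[11] = 43; s[12] = 12; s[13] = 11; s[14] = 14; s[15] = 5; s[16] = 32; s[17] = 45; s[18] = 6; s[19] = 29; s[20] = 7; s[21] = 26; s[22] = 16; s[23] = 46; s[24] = 3; s[25] = 38; s[26] = 27; s[27] = 13; s[28] = 8; s[29] = 23; s[30] = 25; s[31] = 19; s[32] = 37; s[33] = 30; s[34] = 4; s[35] = 35; s[36] = 36; s[37] = 33; s[38] = 42; s[39] = 15; s[40] = 2; s[41] = 41; s[42] = 18; s[43] = 40; s[44] = 21; s[45] = 31; s[46] = 1.
The sequence repeats with period 46.
(562 - 0) mod 46 = 10, so s[562] = s[10] = 17.

17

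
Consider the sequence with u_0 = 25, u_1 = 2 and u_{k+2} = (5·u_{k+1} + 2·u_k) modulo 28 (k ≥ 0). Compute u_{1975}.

4

Listing terms: u_0 = 25,  u_1 = 2,  u_2 = 4,  u_3 = 24,  u_4 = 16,  u_5 = 16,  u_6 = 0,  u_7 = 4,  u_8 = 20,  u_9 = 24,  u_{10} = 20,  u_{11} = 8,  u_{12} = 24,  u_{13} = 24,  u_{14} = 0,  u_{15} = 20,  u_{16} = 16,  u_{17} = 8,  u_{18} = 16,  u_{19} = 12,  u_{20} = 8,  u_{21} = 8,  u_{22} = 0,  u_{23} = 16,  u_{24} = 24,  u_{25} = 12,  u_{26} = 24,  u_{27} = 4,  u_{28} = 12,  u_{29} = 12,  u_{30} = 0,  u_{31} = 24,  u_{32} = 8,  u_{33} = 4,  u_{34} = 8,  u_{35} = 20,  u_{36} = 4,  u_{37} = 4,  u_{38} = 0,  u_{39} = 8,  u_{40} = 12,  u_{41} = 20,  u_{42} = 12,  u_{43} = 16,  u_{44} = 20,  u_{45} = 20,  u_{46} = 0,  u_{47} = 12,  u_{48} = 4,  u_{49} = 16,  u_{50} = 4,  u_{51} = 24.
Since (u_{50}, u_{51}) = (u_2, u_3) = (4, 24) (two consecutive terms determine the rest), the sequence is eventually periodic: after a pre-period of length 2 it cycles with period 48.
For k ≥ 2, u_k depends only on (k - 2) mod 48. (1975 - 2) mod 48 = 5, so u_{1975} = u_7 = 4.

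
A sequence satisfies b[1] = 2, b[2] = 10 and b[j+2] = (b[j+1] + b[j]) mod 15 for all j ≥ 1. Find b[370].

7

We have b[1] = 2; b[2] = 10; b[3] = 12; b[4] = 7; b[5] = 4; b[6] = 11; b[7] = 0; b[8] = 11; b[9] = 11; b[10] = 7; b[11] = 3; b[12] = 10; b[13] = 13; b[14] = 8; b[15] = 6; b[16] = 14; b[17] = 5; b[18] = 4; b[19] = 9; b[20] = 13; b[21] = 7; b[22] = 5; b[23] = 12; b[24] = 2; b[25] = 14; b[26] = 1; b[27] = 0; b[28] = 1; b[29] = 1; b[30] = 2; b[31] = 3; b[32] = 5; b[33] = 8; b[34] = 13; b[35] = 6; b[36] = 4; b[37] = 10; b[38] = 14; b[39] = 9; b[40] = 8; b[41] = 2; b[42] = 10.
Since (b[41], b[42]) = (b[1], b[2]) = (2, 10) (two consecutive terms determine the rest), the sequence is periodic with period 40.
(370 - 1) mod 40 = 9, so b[370] = b[10] = 7.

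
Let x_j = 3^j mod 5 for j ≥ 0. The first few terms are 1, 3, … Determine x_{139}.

Listing terms: x_0 = 1; x_1 = 3; x_2 = 4; x_3 = 2; x_4 = 1.
The sequence repeats with period 4.
(139 - 0) mod 4 = 3, so x_{139} = x_3 = 2.

2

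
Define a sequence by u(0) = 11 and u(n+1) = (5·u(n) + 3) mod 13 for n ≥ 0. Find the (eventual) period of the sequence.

Computing terms: u(0) = 11,  u(1) = 6,  u(2) = 7,  u(3) = 12,  u(4) = 11.
The sequence repeats with period 4.

4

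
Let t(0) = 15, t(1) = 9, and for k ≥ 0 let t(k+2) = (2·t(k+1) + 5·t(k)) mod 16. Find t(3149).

Computing terms: t(0) = 15, t(1) = 9, t(2) = 13, t(3) = 7, t(4) = 15, t(5) = 1, t(6) = 13, t(7) = 15, t(8) = 15, t(9) = 9.
Since (t(8), t(9)) = (t(0), t(1)) = (15, 9) (two consecutive terms determine the rest), the sequence is periodic with period 8.
(3149 - 0) mod 8 = 5, so t(3149) = t(5) = 1.

1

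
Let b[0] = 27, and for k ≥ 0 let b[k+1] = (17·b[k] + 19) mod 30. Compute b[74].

15

b[0] = 27; b[1] = 28; b[2] = 15; b[3] = 4; b[4] = 27.
Since b[4] = b[0] = 27, the sequence is periodic with period 4.
So b[74] = b[0 + ((74-0) mod 4)] = b[2] = 15.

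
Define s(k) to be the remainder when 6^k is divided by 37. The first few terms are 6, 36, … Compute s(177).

Listing terms: s(1) = 6, s(2) = 36, s(3) = 31, s(4) = 1, s(5) = 6.
Since s(5) = s(1) = 6, the sequence is periodic with period 4.
(177 - 1) mod 4 = 0, so s(177) = s(1) = 6.

6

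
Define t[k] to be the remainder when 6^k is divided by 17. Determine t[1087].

3

t[0] = 1, t[1] = 6, t[2] = 2, t[3] = 12, t[4] = 4, t[5] = 7, t[6] = 8, t[7] = 14, t[8] = 16, t[9] = 11, t[10] = 15, t[11] = 5, t[12] = 13, t[13] = 10, t[14] = 9, t[15] = 3, t[16] = 1.
Since t[16] = t[0] = 1, the sequence is periodic with period 16.
(1087 - 0) mod 16 = 15, so t[1087] = t[15] = 3.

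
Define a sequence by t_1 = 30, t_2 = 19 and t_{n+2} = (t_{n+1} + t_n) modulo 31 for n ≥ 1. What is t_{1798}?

Listing terms: t_1 = 30, t_2 = 19, t_3 = 18, t_4 = 6, t_5 = 24, t_6 = 30, t_7 = 23, t_8 = 22, t_9 = 14, t_{10} = 5, t_{11} = 19, t_{12} = 24, t_{13} = 12, t_{14} = 5, t_{15} = 17, t_{16} = 22, t_{17} = 8, t_{18} = 30, t_{19} = 7, t_{20} = 6, t_{21} = 13, t_{22} = 19, t_{23} = 1, t_{24} = 20, t_{25} = 21, t_{26} = 10, t_{27} = 0, t_{28} = 10, t_{29} = 10, t_{30} = 20, t_{31} = 30, t_{32} = 19.
Since (t_{31}, t_{32}) = (t_1, t_2) = (30, 19) (two consecutive terms determine the rest), the sequence is periodic with period 30.
(1798 - 1) mod 30 = 27, so t_{1798} = t_{28} = 10.

10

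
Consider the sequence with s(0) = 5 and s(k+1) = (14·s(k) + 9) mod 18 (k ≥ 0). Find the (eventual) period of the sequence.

6

s(0) = 5,  s(1) = 7,  s(2) = 17,  s(3) = 13,  s(4) = 11,  s(5) = 1,  s(6) = 5.
The sequence repeats with period 6.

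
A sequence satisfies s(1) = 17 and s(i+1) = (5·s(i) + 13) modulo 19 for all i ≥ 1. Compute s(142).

15

Computing terms: s(1) = 17; s(2) = 3; s(3) = 9; s(4) = 1; s(5) = 18; s(6) = 8; s(7) = 15; s(8) = 12; s(9) = 16; s(10) = 17.
The sequence repeats with period 9.
So s(142) = s(1 + ((142-1) mod 9)) = s(7) = 15.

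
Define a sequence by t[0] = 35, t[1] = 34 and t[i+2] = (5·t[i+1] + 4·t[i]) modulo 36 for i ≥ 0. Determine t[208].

Computing terms: t[0] = 35,  t[1] = 34,  t[2] = 22,  t[3] = 30,  t[4] = 22,  t[5] = 14,  t[6] = 14,  t[7] = 18,  t[8] = 2,  t[9] = 10,  t[10] = 22,  t[11] = 6,  t[12] = 10,  t[13] = 2,  t[14] = 14,  t[15] = 6,  t[16] = 14,  t[17] = 22,  t[18] = 22,  t[19] = 18,  t[20] = 34,  t[21] = 26,  t[22] = 14,  t[23] = 30,  t[24] = 26,  t[25] = 34,  t[26] = 22.
Since (t[25], t[26]) = (t[1], t[2]) = (34, 22) (two consecutive terms determine the rest), the sequence is eventually periodic: after a pre-period of length 1 it cycles with period 24.
For i ≥ 1, t[i] depends only on (i - 1) mod 24. (208 - 1) mod 24 = 15, so t[208] = t[16] = 14.

14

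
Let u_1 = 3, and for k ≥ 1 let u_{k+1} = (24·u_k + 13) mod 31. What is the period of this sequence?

30

u_1 = 3,  u_2 = 23,  u_3 = 7,  u_4 = 26,  u_5 = 17,  u_6 = 18,  u_7 = 11,  u_8 = 29,  u_9 = 27,  u_{10} = 10,  u_{11} = 5,  u_{12} = 9,  u_{13} = 12,  u_{14} = 22,  u_{15} = 14,  u_{16} = 8,  u_{17} = 19,  u_{18} = 4,  u_{19} = 16,  u_{20} = 25,  u_{21} = 24,  u_{22} = 0,  u_{23} = 13,  u_{24} = 15,  u_{25} = 1,  u_{26} = 6,  u_{27} = 2,  u_{28} = 30,  u_{29} = 20,  u_{30} = 28,  u_{31} = 3.
Since u_{31} = u_1 = 3, the sequence is periodic with period 30.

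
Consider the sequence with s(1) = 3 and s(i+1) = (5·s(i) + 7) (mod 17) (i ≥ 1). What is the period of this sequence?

Listing terms: s(1) = 3; s(2) = 5; s(3) = 15; s(4) = 14; s(5) = 9; s(6) = 1; s(7) = 12; s(8) = 16; s(9) = 2; s(10) = 0; s(11) = 7; s(12) = 8; s(13) = 13; s(14) = 4; s(15) = 10; s(16) = 6; s(17) = 3.
Since s(17) = s(1) = 3, the sequence is periodic with period 16.

16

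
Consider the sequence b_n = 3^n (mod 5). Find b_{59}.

2

Computing terms: b_1 = 3; b_2 = 4; b_3 = 2; b_4 = 1; b_5 = 3.
The sequence repeats with period 4.
So b_{59} = b_{1 + ((59-1) mod 4)} = b_3 = 2.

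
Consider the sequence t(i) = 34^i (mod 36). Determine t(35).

4

We have t(0) = 1, t(1) = 34, t(2) = 4, t(3) = 28, t(4) = 16, t(5) = 4.
Since t(5) = t(2) = 4, the sequence is eventually periodic: after a pre-period of length 2 it cycles with period 3.
For i ≥ 2, t(i) depends only on (i - 2) mod 3. (35 - 2) mod 3 = 0, so t(35) = t(2) = 4.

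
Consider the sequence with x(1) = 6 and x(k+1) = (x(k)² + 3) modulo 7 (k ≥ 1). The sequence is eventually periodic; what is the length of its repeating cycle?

3

x(1) = 6; x(2) = 4; x(3) = 5; x(4) = 0; x(5) = 3; x(6) = 5.
Since x(6) = x(3) = 5, the sequence is eventually periodic: after a pre-period of length 2 it cycles with period 3.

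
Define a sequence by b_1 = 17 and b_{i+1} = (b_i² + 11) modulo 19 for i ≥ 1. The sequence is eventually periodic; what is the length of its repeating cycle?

3

Listing terms: b_1 = 17, b_2 = 15, b_3 = 8, b_4 = 18, b_5 = 12, b_6 = 3, b_7 = 1, b_8 = 12.
Since b_8 = b_5 = 12, the sequence is eventually periodic: after a pre-period of length 4 it cycles with period 3.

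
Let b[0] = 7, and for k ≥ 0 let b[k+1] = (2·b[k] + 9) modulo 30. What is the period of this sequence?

b[0] = 7; b[1] = 23; b[2] = 25; b[3] = 29; b[4] = 7.
The sequence repeats with period 4.

4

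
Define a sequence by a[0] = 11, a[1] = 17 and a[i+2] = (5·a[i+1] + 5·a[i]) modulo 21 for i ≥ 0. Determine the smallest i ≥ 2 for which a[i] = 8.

We have a[0] = 11; a[1] = 17; a[2] = 14; a[3] = 8; a[4] = 5; a[5] = 2; a[6] = 14; a[7] = 17; a[8] = 8; a[9] = 20; a[10] = 14; a[11] = 2; a[12] = 17; a[13] = 11; a[14] = 14; a[15] = 20; a[16] = 2; a[17] = 5; a[18] = 14; a[19] = 11; a[20] = 20; a[21] = 8; a[22] = 14; a[23] = 5; a[24] = 11; a[25] = 17.
The sequence repeats with period 24.
The value 8 first appears (with i ≥ 2) at a[3].

3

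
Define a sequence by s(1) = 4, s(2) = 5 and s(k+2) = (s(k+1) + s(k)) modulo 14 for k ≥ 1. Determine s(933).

9

Computing terms: s(1) = 4; s(2) = 5; s(3) = 9; s(4) = 0; s(5) = 9; s(6) = 9; s(7) = 4; s(8) = 13; s(9) = 3; s(10) = 2; s(11) = 5; s(12) = 7; s(13) = 12; s(14) = 5; s(15) = 3; s(16) = 8; s(17) = 11; s(18) = 5; s(19) = 2; s(20) = 7; s(21) = 9; s(22) = 2; s(23) = 11; s(24) = 13; s(25) = 10; s(26) = 9; s(27) = 5; s(28) = 0; s(29) = 5; s(30) = 5; s(31) = 10; s(32) = 1; s(33) = 11; s(34) = 12; s(35) = 9; s(36) = 7; s(37) = 2; s(38) = 9; s(39) = 11; s(40) = 6; s(41) = 3; s(42) = 9; s(43) = 12; s(44) = 7; s(45) = 5; s(46) = 12; s(47) = 3; s(48) = 1; s(49) = 4; s(50) = 5.
The sequence repeats with period 48.
So s(933) = s(1 + ((933-1) mod 48)) = s(21) = 9.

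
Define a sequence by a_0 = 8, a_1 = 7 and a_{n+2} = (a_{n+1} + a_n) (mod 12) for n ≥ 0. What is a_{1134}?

Computing terms: a_0 = 8, a_1 = 7, a_2 = 3, a_3 = 10, a_4 = 1, a_5 = 11, a_6 = 0, a_7 = 11, a_8 = 11, a_9 = 10, a_{10} = 9, a_{11} = 7, a_{12} = 4, a_{13} = 11, a_{14} = 3, a_{15} = 2, a_{16} = 5, a_{17} = 7, a_{18} = 0, a_{19} = 7, a_{20} = 7, a_{21} = 2, a_{22} = 9, a_{23} = 11, a_{24} = 8, a_{25} = 7.
The sequence repeats with period 24.
So a_{1134} = a_{0 + ((1134-0) mod 24)} = a_6 = 0.

0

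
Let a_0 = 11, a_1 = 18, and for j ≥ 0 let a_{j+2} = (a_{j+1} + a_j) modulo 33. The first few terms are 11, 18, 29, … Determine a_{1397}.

3

Listing terms: a_0 = 11,  a_1 = 18,  a_2 = 29,  a_3 = 14,  a_4 = 10,  a_5 = 24,  a_6 = 1,  a_7 = 25,  a_8 = 26,  a_9 = 18,  a_{10} = 11,  a_{11} = 29,  a_{12} = 7,  a_{13} = 3,  a_{14} = 10,  a_{15} = 13,  a_{16} = 23,  a_{17} = 3,  a_{18} = 26,  a_{19} = 29,  a_{20} = 22,  a_{21} = 18,  a_{22} = 7,  a_{23} = 25,  a_{24} = 32,  a_{25} = 24,  a_{26} = 23,  a_{27} = 14,  a_{28} = 4,  a_{29} = 18,  a_{30} = 22,  a_{31} = 7,  a_{32} = 29,  a_{33} = 3,  a_{34} = 32,  a_{35} = 2,  a_{36} = 1,  a_{37} = 3,  a_{38} = 4,  a_{39} = 7,  a_{40} = 11,  a_{41} = 18.
The sequence repeats with period 40.
(1397 - 0) mod 40 = 37, so a_{1397} = a_{37} = 3.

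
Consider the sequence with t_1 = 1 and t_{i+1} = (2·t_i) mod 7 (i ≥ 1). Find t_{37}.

Computing terms: t_1 = 1; t_2 = 2; t_3 = 4; t_4 = 1.
The sequence repeats with period 3.
(37 - 1) mod 3 = 0, so t_{37} = t_1 = 1.

1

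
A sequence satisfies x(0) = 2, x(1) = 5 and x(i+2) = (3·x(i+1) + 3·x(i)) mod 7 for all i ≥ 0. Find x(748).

6

x(0) = 2, x(1) = 5, x(2) = 0, x(3) = 1, x(4) = 3, x(5) = 5, x(6) = 3, x(7) = 3, x(8) = 4, x(9) = 0, x(10) = 5, x(11) = 1, x(12) = 4, x(13) = 1, x(14) = 1, x(15) = 6, x(16) = 0, x(17) = 4, x(18) = 5, x(19) = 6, x(20) = 5, x(21) = 5, x(22) = 2, x(23) = 0, x(24) = 6, x(25) = 4, x(26) = 2, x(27) = 4, x(28) = 4, x(29) = 3, x(30) = 0, x(31) = 2, x(32) = 6, x(33) = 3, x(34) = 6, x(35) = 6, x(36) = 1, x(37) = 0, x(38) = 3, x(39) = 2, x(40) = 1, x(41) = 2, x(42) = 2, x(43) = 5.
The sequence repeats with period 42.
(748 - 0) mod 42 = 34, so x(748) = x(34) = 6.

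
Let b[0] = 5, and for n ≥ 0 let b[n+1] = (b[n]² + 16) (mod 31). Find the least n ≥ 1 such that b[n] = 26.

6

We have b[0] = 5, b[1] = 10, b[2] = 23, b[3] = 18, b[4] = 30, b[5] = 17, b[6] = 26, b[7] = 10.
Since b[7] = b[1] = 10, the sequence is eventually periodic: after a pre-period of length 1 it cycles with period 6.
The value 26 first appears (with n ≥ 1) at b[6].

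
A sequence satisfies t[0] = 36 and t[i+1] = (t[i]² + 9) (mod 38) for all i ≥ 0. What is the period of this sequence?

t[0] = 36; t[1] = 13; t[2] = 26; t[3] = 1; t[4] = 10; t[5] = 33; t[6] = 34; t[7] = 25; t[8] = 26.
Since t[8] = t[2] = 26, the sequence is eventually periodic: after a pre-period of length 2 it cycles with period 6.

6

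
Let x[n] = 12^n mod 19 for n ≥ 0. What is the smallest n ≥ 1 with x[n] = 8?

5

We have x[0] = 1,  x[1] = 12,  x[2] = 11,  x[3] = 18,  x[4] = 7,  x[5] = 8,  x[6] = 1.
Since x[6] = x[0] = 1, the sequence is periodic with period 6.
The value 8 first appears (with n ≥ 1) at x[5].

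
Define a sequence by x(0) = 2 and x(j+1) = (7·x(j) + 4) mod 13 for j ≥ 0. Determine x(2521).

5

x(0) = 2,  x(1) = 5,  x(2) = 0,  x(3) = 4,  x(4) = 6,  x(5) = 7,  x(6) = 1,  x(7) = 11,  x(8) = 3,  x(9) = 12,  x(10) = 10,  x(11) = 9,  x(12) = 2.
Since x(12) = x(0) = 2, the sequence is periodic with period 12.
So x(2521) = x(0 + ((2521-0) mod 12)) = x(1) = 5.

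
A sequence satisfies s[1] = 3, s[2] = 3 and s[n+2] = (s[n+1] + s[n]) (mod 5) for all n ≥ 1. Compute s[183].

1

We have s[1] = 3; s[2] = 3; s[3] = 1; s[4] = 4; s[5] = 0; s[6] = 4; s[7] = 4; s[8] = 3; s[9] = 2; s[10] = 0; s[11] = 2; s[12] = 2; s[13] = 4; s[14] = 1; s[15] = 0; s[16] = 1; s[17] = 1; s[18] = 2; s[19] = 3; s[20] = 0; s[21] = 3; s[22] = 3.
Since (s[21], s[22]) = (s[1], s[2]) = (3, 3) (two consecutive terms determine the rest), the sequence is periodic with period 20.
(183 - 1) mod 20 = 2, so s[183] = s[3] = 1.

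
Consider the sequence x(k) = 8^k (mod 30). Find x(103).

2

We have x(1) = 8,  x(2) = 4,  x(3) = 2,  x(4) = 16,  x(5) = 8.
Since x(5) = x(1) = 8, the sequence is periodic with period 4.
(103 - 1) mod 4 = 2, so x(103) = x(3) = 2.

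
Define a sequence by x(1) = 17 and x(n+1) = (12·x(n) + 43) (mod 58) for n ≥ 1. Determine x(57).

17

x(1) = 17; x(2) = 15; x(3) = 49; x(4) = 51; x(5) = 17.
Since x(5) = x(1) = 17, the sequence is periodic with period 4.
(57 - 1) mod 4 = 0, so x(57) = x(1) = 17.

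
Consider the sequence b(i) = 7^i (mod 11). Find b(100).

Listing terms: b(1) = 7; b(2) = 5; b(3) = 2; b(4) = 3; b(5) = 10; b(6) = 4; b(7) = 6; b(8) = 9; b(9) = 8; b(10) = 1; b(11) = 7.
Since b(11) = b(1) = 7, the sequence is periodic with period 10.
So b(100) = b(1 + ((100-1) mod 10)) = b(10) = 1.

1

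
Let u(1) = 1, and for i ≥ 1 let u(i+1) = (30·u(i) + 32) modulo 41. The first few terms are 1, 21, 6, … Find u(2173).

Listing terms: u(1) = 1, u(2) = 21, u(3) = 6, u(4) = 7, u(5) = 37, u(6) = 35, u(7) = 16, u(8) = 20, u(9) = 17, u(10) = 9, u(11) = 15, u(12) = 31, u(13) = 19, u(14) = 28, u(15) = 11, u(16) = 34, u(17) = 27, u(18) = 22, u(19) = 36, u(20) = 5, u(21) = 18, u(22) = 39, u(23) = 13, u(24) = 12, u(25) = 23, u(26) = 25, u(27) = 3, u(28) = 40, u(29) = 2, u(30) = 10, u(31) = 4, u(32) = 29, u(33) = 0, u(34) = 32, u(35) = 8, u(36) = 26, u(37) = 33, u(38) = 38, u(39) = 24, u(40) = 14, u(41) = 1.
Since u(41) = u(1) = 1, the sequence is periodic with period 40.
(2173 - 1) mod 40 = 12, so u(2173) = u(13) = 19.

19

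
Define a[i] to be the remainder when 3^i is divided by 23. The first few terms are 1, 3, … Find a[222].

We have a[0] = 1,  a[1] = 3,  a[2] = 9,  a[3] = 4,  a[4] = 12,  a[5] = 13,  a[6] = 16,  a[7] = 2,  a[8] = 6,  a[9] = 18,  a[10] = 8,  a[11] = 1.
Since a[11] = a[0] = 1, the sequence is periodic with period 11.
So a[222] = a[0 + ((222-0) mod 11)] = a[2] = 9.

9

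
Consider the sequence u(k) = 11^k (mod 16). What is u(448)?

u(1) = 11,  u(2) = 9,  u(3) = 3,  u(4) = 1,  u(5) = 11.
Since u(5) = u(1) = 11, the sequence is periodic with period 4.
(448 - 1) mod 4 = 3, so u(448) = u(4) = 1.

1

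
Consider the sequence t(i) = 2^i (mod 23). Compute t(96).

3

t(0) = 1; t(1) = 2; t(2) = 4; t(3) = 8; t(4) = 16; t(5) = 9; t(6) = 18; t(7) = 13; t(8) = 3; t(9) = 6; t(10) = 12; t(11) = 1.
Since t(11) = t(0) = 1, the sequence is periodic with period 11.
So t(96) = t(0 + ((96-0) mod 11)) = t(8) = 3.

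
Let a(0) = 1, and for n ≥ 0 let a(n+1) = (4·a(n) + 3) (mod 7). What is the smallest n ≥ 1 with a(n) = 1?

3

We have a(0) = 1, a(1) = 0, a(2) = 3, a(3) = 1.
Since a(3) = a(0) = 1, the sequence is periodic with period 3.
The value 1 next appears (with n ≥ 1) at a(3).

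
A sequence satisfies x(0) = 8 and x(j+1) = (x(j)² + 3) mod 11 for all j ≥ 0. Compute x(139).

Listing terms: x(0) = 8,  x(1) = 1,  x(2) = 4,  x(3) = 8.
Since x(3) = x(0) = 8, the sequence is periodic with period 3.
(139 - 0) mod 3 = 1, so x(139) = x(1) = 1.

1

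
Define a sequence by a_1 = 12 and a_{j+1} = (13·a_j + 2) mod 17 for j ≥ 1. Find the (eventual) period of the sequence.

a_1 = 12,  a_2 = 5,  a_3 = 16,  a_4 = 6,  a_5 = 12.
Since a_5 = a_1 = 12, the sequence is periodic with period 4.

4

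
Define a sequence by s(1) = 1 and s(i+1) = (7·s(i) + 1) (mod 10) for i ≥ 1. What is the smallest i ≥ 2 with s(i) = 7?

3

s(1) = 1; s(2) = 8; s(3) = 7; s(4) = 0; s(5) = 1.
Since s(5) = s(1) = 1, the sequence is periodic with period 4.
The value 7 first appears (with i ≥ 2) at s(3).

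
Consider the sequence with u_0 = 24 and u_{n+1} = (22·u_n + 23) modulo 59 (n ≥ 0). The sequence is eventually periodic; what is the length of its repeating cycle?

29

Listing terms: u_0 = 24,  u_1 = 20,  u_2 = 50,  u_3 = 2,  u_4 = 8,  u_5 = 22,  u_6 = 35,  u_7 = 26,  u_8 = 5,  u_9 = 15,  u_{10} = 58,  u_{11} = 1,  u_{12} = 45,  u_{13} = 10,  u_{14} = 7,  u_{15} = 0,  u_{16} = 23,  u_{17} = 57,  u_{18} = 38,  u_{19} = 33,  u_{20} = 41,  u_{21} = 40,  u_{22} = 18,  u_{23} = 6,  u_{24} = 37,  u_{25} = 11,  u_{26} = 29,  u_{27} = 12,  u_{28} = 51,  u_{29} = 24.
Since u_{29} = u_0 = 24, the sequence is periodic with period 29.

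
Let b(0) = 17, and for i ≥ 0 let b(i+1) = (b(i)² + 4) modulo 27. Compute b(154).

23

We have b(0) = 17,  b(1) = 23,  b(2) = 20,  b(3) = 26,  b(4) = 5,  b(5) = 2,  b(6) = 8,  b(7) = 14,  b(8) = 11,  b(9) = 17.
Since b(9) = b(0) = 17, the sequence is periodic with period 9.
So b(154) = b(0 + ((154-0) mod 9)) = b(1) = 23.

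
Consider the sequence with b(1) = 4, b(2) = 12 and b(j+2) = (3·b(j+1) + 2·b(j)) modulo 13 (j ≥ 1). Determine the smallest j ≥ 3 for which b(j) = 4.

b(1) = 4, b(2) = 12, b(3) = 5, b(4) = 0, b(5) = 10, b(6) = 4, b(7) = 6, b(8) = 0, b(9) = 12, b(10) = 10, b(11) = 2, b(12) = 0, b(13) = 4, b(14) = 12.
The sequence repeats with period 12.
The value 4 first appears (with j ≥ 3) at b(6).

6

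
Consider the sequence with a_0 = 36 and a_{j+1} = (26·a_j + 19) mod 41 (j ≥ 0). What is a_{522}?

We have a_0 = 36, a_1 = 12, a_2 = 3, a_3 = 15, a_4 = 40, a_5 = 34, a_6 = 1, a_7 = 4, a_8 = 0, a_9 = 19, a_{10} = 21, a_{11} = 32, a_{12} = 31, a_{13} = 5, a_{14} = 26, a_{15} = 39, a_{16} = 8, a_{17} = 22, a_{18} = 17, a_{19} = 10, a_{20} = 33, a_{21} = 16, a_{22} = 25, a_{23} = 13, a_{24} = 29, a_{25} = 35, a_{26} = 27, a_{27} = 24, a_{28} = 28, a_{29} = 9, a_{30} = 7, a_{31} = 37, a_{32} = 38, a_{33} = 23, a_{34} = 2, a_{35} = 30, a_{36} = 20, a_{37} = 6, a_{38} = 11, a_{39} = 18, a_{40} = 36.
The sequence repeats with period 40.
(522 - 0) mod 40 = 2, so a_{522} = a_2 = 3.

3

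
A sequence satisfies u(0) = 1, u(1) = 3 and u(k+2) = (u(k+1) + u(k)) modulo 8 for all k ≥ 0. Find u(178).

Listing terms: u(0) = 1, u(1) = 3, u(2) = 4, u(3) = 7, u(4) = 3, u(5) = 2, u(6) = 5, u(7) = 7, u(8) = 4, u(9) = 3, u(10) = 7, u(11) = 2, u(12) = 1, u(13) = 3.
The sequence repeats with period 12.
So u(178) = u(0 + ((178-0) mod 12)) = u(10) = 7.

7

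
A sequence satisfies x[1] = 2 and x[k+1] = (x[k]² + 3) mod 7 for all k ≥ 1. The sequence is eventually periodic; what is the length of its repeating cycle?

Listing terms: x[1] = 2, x[2] = 0, x[3] = 3, x[4] = 5, x[5] = 0.
Since x[5] = x[2] = 0, the sequence is eventually periodic: after a pre-period of length 1 it cycles with period 3.

3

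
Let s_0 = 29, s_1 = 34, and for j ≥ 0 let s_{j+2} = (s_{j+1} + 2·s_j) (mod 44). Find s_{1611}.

Listing terms: s_0 = 29,  s_1 = 34,  s_2 = 4,  s_3 = 28,  s_4 = 36,  s_5 = 4,  s_6 = 32,  s_7 = 40,  s_8 = 16,  s_9 = 8,  s_{10} = 40,  s_{11} = 12,  s_{12} = 4,  s_{13} = 28.
Since (s_{12}, s_{13}) = (s_2, s_3) = (4, 28) (two consecutive terms determine the rest), the sequence is eventually periodic: after a pre-period of length 2 it cycles with period 10.
For j ≥ 2, s_j depends only on (j - 2) mod 10. (1611 - 2) mod 10 = 9, so s_{1611} = s_{11} = 12.

12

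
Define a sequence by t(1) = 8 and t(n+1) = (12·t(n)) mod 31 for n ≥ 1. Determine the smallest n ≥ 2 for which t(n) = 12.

14

Computing terms: t(1) = 8, t(2) = 3, t(3) = 5, t(4) = 29, t(5) = 7, t(6) = 22, t(7) = 16, t(8) = 6, t(9) = 10, t(10) = 27, t(11) = 14, t(12) = 13, t(13) = 1, t(14) = 12, t(15) = 20, t(16) = 23, t(17) = 28, t(18) = 26, t(19) = 2, t(20) = 24, t(21) = 9, t(22) = 15, t(23) = 25, t(24) = 21, t(25) = 4, t(26) = 17, t(27) = 18, t(28) = 30, t(29) = 19, t(30) = 11, t(31) = 8.
The sequence repeats with period 30.
The value 12 first appears (with n ≥ 2) at t(14).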